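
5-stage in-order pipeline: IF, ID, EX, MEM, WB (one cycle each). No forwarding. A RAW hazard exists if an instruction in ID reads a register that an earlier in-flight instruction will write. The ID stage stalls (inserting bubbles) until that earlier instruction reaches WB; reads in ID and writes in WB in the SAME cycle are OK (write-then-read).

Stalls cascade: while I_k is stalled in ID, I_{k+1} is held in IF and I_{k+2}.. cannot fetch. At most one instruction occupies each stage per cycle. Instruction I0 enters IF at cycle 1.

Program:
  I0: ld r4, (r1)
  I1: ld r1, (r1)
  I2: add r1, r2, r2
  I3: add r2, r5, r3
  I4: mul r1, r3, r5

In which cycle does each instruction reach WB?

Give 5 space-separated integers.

Answer: 5 6 7 8 9

Derivation:
I0 ld r4 <- r1: IF@1 ID@2 stall=0 (-) EX@3 MEM@4 WB@5
I1 ld r1 <- r1: IF@2 ID@3 stall=0 (-) EX@4 MEM@5 WB@6
I2 add r1 <- r2,r2: IF@3 ID@4 stall=0 (-) EX@5 MEM@6 WB@7
I3 add r2 <- r5,r3: IF@4 ID@5 stall=0 (-) EX@6 MEM@7 WB@8
I4 mul r1 <- r3,r5: IF@5 ID@6 stall=0 (-) EX@7 MEM@8 WB@9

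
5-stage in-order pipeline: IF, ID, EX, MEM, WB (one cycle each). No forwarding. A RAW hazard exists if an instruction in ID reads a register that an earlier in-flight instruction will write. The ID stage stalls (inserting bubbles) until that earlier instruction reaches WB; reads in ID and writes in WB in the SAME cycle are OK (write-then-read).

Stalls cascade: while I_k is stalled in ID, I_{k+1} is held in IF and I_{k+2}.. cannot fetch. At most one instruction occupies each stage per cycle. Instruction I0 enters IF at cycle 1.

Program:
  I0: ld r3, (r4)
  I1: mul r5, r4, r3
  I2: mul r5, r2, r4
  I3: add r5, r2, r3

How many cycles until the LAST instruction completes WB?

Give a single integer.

Answer: 10

Derivation:
I0 ld r3 <- r4: IF@1 ID@2 stall=0 (-) EX@3 MEM@4 WB@5
I1 mul r5 <- r4,r3: IF@2 ID@3 stall=2 (RAW on I0.r3 (WB@5)) EX@6 MEM@7 WB@8
I2 mul r5 <- r2,r4: IF@3 ID@6 stall=0 (-) EX@7 MEM@8 WB@9
I3 add r5 <- r2,r3: IF@6 ID@7 stall=0 (-) EX@8 MEM@9 WB@10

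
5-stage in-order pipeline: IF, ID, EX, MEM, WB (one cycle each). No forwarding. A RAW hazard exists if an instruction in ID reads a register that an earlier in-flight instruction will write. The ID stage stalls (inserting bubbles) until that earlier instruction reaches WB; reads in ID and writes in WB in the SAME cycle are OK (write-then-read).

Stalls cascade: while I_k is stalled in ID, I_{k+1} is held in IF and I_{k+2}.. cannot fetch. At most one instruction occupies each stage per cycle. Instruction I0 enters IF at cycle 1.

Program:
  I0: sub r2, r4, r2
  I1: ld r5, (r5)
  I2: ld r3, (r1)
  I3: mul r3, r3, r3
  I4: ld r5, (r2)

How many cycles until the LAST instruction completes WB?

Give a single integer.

Answer: 11

Derivation:
I0 sub r2 <- r4,r2: IF@1 ID@2 stall=0 (-) EX@3 MEM@4 WB@5
I1 ld r5 <- r5: IF@2 ID@3 stall=0 (-) EX@4 MEM@5 WB@6
I2 ld r3 <- r1: IF@3 ID@4 stall=0 (-) EX@5 MEM@6 WB@7
I3 mul r3 <- r3,r3: IF@4 ID@5 stall=2 (RAW on I2.r3 (WB@7)) EX@8 MEM@9 WB@10
I4 ld r5 <- r2: IF@5 ID@8 stall=0 (-) EX@9 MEM@10 WB@11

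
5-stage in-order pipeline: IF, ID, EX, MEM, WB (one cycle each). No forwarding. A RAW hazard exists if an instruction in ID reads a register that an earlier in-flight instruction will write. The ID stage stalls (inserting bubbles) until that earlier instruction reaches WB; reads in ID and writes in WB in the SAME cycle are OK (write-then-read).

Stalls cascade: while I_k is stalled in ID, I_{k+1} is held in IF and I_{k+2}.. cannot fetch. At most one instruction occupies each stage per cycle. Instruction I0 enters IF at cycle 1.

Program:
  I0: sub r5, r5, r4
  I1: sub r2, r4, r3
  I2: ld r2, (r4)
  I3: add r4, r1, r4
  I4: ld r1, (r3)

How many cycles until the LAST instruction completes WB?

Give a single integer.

I0 sub r5 <- r5,r4: IF@1 ID@2 stall=0 (-) EX@3 MEM@4 WB@5
I1 sub r2 <- r4,r3: IF@2 ID@3 stall=0 (-) EX@4 MEM@5 WB@6
I2 ld r2 <- r4: IF@3 ID@4 stall=0 (-) EX@5 MEM@6 WB@7
I3 add r4 <- r1,r4: IF@4 ID@5 stall=0 (-) EX@6 MEM@7 WB@8
I4 ld r1 <- r3: IF@5 ID@6 stall=0 (-) EX@7 MEM@8 WB@9

Answer: 9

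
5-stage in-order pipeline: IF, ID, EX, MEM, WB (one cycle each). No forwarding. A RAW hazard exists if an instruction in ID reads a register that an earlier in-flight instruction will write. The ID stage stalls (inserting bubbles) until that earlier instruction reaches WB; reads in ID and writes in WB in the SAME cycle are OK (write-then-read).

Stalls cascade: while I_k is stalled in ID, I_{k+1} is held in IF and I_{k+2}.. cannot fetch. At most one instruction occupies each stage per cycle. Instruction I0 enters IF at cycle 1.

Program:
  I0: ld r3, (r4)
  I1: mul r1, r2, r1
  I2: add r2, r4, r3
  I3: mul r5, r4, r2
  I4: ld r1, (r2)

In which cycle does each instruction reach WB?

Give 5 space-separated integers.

Answer: 5 6 8 11 12

Derivation:
I0 ld r3 <- r4: IF@1 ID@2 stall=0 (-) EX@3 MEM@4 WB@5
I1 mul r1 <- r2,r1: IF@2 ID@3 stall=0 (-) EX@4 MEM@5 WB@6
I2 add r2 <- r4,r3: IF@3 ID@4 stall=1 (RAW on I0.r3 (WB@5)) EX@6 MEM@7 WB@8
I3 mul r5 <- r4,r2: IF@4 ID@6 stall=2 (RAW on I2.r2 (WB@8)) EX@9 MEM@10 WB@11
I4 ld r1 <- r2: IF@6 ID@9 stall=0 (-) EX@10 MEM@11 WB@12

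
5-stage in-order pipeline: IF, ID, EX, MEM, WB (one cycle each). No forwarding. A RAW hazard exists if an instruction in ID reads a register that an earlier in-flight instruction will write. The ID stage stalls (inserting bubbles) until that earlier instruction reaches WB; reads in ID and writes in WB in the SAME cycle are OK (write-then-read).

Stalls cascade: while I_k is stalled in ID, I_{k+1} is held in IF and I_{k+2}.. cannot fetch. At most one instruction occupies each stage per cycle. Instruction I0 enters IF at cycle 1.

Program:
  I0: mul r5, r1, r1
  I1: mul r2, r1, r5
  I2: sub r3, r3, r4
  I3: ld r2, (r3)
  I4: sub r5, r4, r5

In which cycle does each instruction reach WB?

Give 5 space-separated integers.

Answer: 5 8 9 12 13

Derivation:
I0 mul r5 <- r1,r1: IF@1 ID@2 stall=0 (-) EX@3 MEM@4 WB@5
I1 mul r2 <- r1,r5: IF@2 ID@3 stall=2 (RAW on I0.r5 (WB@5)) EX@6 MEM@7 WB@8
I2 sub r3 <- r3,r4: IF@3 ID@6 stall=0 (-) EX@7 MEM@8 WB@9
I3 ld r2 <- r3: IF@6 ID@7 stall=2 (RAW on I2.r3 (WB@9)) EX@10 MEM@11 WB@12
I4 sub r5 <- r4,r5: IF@7 ID@10 stall=0 (-) EX@11 MEM@12 WB@13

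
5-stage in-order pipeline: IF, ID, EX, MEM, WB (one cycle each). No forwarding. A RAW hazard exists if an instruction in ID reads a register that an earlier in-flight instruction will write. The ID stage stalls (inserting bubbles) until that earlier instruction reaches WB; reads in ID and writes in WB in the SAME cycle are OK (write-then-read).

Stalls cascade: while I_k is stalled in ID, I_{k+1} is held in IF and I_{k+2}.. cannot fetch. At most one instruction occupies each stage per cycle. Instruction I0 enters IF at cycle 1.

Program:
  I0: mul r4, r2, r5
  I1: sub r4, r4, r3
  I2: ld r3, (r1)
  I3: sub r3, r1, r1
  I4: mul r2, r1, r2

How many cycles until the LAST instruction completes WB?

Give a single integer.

Answer: 11

Derivation:
I0 mul r4 <- r2,r5: IF@1 ID@2 stall=0 (-) EX@3 MEM@4 WB@5
I1 sub r4 <- r4,r3: IF@2 ID@3 stall=2 (RAW on I0.r4 (WB@5)) EX@6 MEM@7 WB@8
I2 ld r3 <- r1: IF@3 ID@6 stall=0 (-) EX@7 MEM@8 WB@9
I3 sub r3 <- r1,r1: IF@6 ID@7 stall=0 (-) EX@8 MEM@9 WB@10
I4 mul r2 <- r1,r2: IF@7 ID@8 stall=0 (-) EX@9 MEM@10 WB@11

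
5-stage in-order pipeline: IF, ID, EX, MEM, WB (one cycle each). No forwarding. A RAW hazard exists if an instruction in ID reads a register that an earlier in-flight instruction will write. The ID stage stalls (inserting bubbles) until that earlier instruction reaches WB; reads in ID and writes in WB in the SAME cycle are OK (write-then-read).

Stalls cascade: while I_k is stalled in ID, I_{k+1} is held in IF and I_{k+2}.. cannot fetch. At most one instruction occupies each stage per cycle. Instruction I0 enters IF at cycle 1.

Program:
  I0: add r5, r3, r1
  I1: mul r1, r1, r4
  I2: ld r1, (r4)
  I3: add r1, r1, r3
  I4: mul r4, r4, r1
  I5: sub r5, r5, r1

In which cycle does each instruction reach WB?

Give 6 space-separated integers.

Answer: 5 6 7 10 13 14

Derivation:
I0 add r5 <- r3,r1: IF@1 ID@2 stall=0 (-) EX@3 MEM@4 WB@5
I1 mul r1 <- r1,r4: IF@2 ID@3 stall=0 (-) EX@4 MEM@5 WB@6
I2 ld r1 <- r4: IF@3 ID@4 stall=0 (-) EX@5 MEM@6 WB@7
I3 add r1 <- r1,r3: IF@4 ID@5 stall=2 (RAW on I2.r1 (WB@7)) EX@8 MEM@9 WB@10
I4 mul r4 <- r4,r1: IF@5 ID@8 stall=2 (RAW on I3.r1 (WB@10)) EX@11 MEM@12 WB@13
I5 sub r5 <- r5,r1: IF@8 ID@11 stall=0 (-) EX@12 MEM@13 WB@14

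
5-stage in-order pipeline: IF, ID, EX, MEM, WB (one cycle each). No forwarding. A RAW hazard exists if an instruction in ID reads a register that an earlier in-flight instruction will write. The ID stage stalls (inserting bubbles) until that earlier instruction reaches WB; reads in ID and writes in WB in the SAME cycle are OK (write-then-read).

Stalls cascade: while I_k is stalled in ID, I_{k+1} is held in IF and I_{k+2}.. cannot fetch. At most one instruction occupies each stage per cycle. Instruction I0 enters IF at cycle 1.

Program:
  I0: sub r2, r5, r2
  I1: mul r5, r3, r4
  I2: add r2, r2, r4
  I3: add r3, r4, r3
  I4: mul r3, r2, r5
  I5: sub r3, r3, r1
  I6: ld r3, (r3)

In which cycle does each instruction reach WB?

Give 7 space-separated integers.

Answer: 5 6 8 9 11 14 17

Derivation:
I0 sub r2 <- r5,r2: IF@1 ID@2 stall=0 (-) EX@3 MEM@4 WB@5
I1 mul r5 <- r3,r4: IF@2 ID@3 stall=0 (-) EX@4 MEM@5 WB@6
I2 add r2 <- r2,r4: IF@3 ID@4 stall=1 (RAW on I0.r2 (WB@5)) EX@6 MEM@7 WB@8
I3 add r3 <- r4,r3: IF@4 ID@6 stall=0 (-) EX@7 MEM@8 WB@9
I4 mul r3 <- r2,r5: IF@6 ID@7 stall=1 (RAW on I2.r2 (WB@8)) EX@9 MEM@10 WB@11
I5 sub r3 <- r3,r1: IF@7 ID@9 stall=2 (RAW on I4.r3 (WB@11)) EX@12 MEM@13 WB@14
I6 ld r3 <- r3: IF@9 ID@12 stall=2 (RAW on I5.r3 (WB@14)) EX@15 MEM@16 WB@17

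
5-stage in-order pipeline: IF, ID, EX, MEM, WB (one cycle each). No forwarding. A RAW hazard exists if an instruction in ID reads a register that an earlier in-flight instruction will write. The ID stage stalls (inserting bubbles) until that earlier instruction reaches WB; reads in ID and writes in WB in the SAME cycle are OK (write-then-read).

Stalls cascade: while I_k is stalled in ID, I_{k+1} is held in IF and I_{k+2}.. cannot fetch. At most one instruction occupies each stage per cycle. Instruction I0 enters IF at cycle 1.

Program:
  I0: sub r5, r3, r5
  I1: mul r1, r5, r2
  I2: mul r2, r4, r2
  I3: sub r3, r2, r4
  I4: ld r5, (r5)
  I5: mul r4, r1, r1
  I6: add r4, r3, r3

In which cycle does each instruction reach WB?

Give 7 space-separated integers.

I0 sub r5 <- r3,r5: IF@1 ID@2 stall=0 (-) EX@3 MEM@4 WB@5
I1 mul r1 <- r5,r2: IF@2 ID@3 stall=2 (RAW on I0.r5 (WB@5)) EX@6 MEM@7 WB@8
I2 mul r2 <- r4,r2: IF@3 ID@6 stall=0 (-) EX@7 MEM@8 WB@9
I3 sub r3 <- r2,r4: IF@6 ID@7 stall=2 (RAW on I2.r2 (WB@9)) EX@10 MEM@11 WB@12
I4 ld r5 <- r5: IF@7 ID@10 stall=0 (-) EX@11 MEM@12 WB@13
I5 mul r4 <- r1,r1: IF@10 ID@11 stall=0 (-) EX@12 MEM@13 WB@14
I6 add r4 <- r3,r3: IF@11 ID@12 stall=0 (-) EX@13 MEM@14 WB@15

Answer: 5 8 9 12 13 14 15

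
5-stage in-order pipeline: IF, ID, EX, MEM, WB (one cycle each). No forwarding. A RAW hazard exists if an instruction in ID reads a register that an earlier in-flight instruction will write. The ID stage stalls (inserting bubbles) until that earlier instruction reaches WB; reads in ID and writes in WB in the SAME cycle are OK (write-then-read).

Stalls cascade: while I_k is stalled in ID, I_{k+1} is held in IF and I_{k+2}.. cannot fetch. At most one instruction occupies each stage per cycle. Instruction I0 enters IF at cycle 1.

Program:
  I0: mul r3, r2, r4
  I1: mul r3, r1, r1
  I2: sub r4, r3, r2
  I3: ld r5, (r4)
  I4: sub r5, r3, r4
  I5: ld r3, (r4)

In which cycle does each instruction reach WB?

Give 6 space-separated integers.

I0 mul r3 <- r2,r4: IF@1 ID@2 stall=0 (-) EX@3 MEM@4 WB@5
I1 mul r3 <- r1,r1: IF@2 ID@3 stall=0 (-) EX@4 MEM@5 WB@6
I2 sub r4 <- r3,r2: IF@3 ID@4 stall=2 (RAW on I1.r3 (WB@6)) EX@7 MEM@8 WB@9
I3 ld r5 <- r4: IF@4 ID@7 stall=2 (RAW on I2.r4 (WB@9)) EX@10 MEM@11 WB@12
I4 sub r5 <- r3,r4: IF@7 ID@10 stall=0 (-) EX@11 MEM@12 WB@13
I5 ld r3 <- r4: IF@10 ID@11 stall=0 (-) EX@12 MEM@13 WB@14

Answer: 5 6 9 12 13 14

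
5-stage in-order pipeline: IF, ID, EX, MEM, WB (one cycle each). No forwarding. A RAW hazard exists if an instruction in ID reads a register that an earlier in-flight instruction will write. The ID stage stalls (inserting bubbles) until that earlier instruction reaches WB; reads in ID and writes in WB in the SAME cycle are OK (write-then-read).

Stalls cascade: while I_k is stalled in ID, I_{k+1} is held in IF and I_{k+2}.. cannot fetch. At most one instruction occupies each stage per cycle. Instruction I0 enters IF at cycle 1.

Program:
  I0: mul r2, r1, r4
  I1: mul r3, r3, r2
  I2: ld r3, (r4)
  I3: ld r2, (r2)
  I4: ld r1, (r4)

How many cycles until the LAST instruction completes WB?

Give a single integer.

Answer: 11

Derivation:
I0 mul r2 <- r1,r4: IF@1 ID@2 stall=0 (-) EX@3 MEM@4 WB@5
I1 mul r3 <- r3,r2: IF@2 ID@3 stall=2 (RAW on I0.r2 (WB@5)) EX@6 MEM@7 WB@8
I2 ld r3 <- r4: IF@3 ID@6 stall=0 (-) EX@7 MEM@8 WB@9
I3 ld r2 <- r2: IF@6 ID@7 stall=0 (-) EX@8 MEM@9 WB@10
I4 ld r1 <- r4: IF@7 ID@8 stall=0 (-) EX@9 MEM@10 WB@11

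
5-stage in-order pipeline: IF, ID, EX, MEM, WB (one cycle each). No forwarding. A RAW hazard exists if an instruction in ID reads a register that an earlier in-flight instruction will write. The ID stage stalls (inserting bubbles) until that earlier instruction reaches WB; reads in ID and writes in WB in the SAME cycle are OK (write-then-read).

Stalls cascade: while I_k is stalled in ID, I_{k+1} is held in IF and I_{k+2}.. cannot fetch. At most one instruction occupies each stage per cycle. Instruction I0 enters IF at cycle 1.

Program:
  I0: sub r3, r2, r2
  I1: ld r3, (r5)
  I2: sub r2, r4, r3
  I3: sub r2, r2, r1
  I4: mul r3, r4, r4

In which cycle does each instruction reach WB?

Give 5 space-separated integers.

I0 sub r3 <- r2,r2: IF@1 ID@2 stall=0 (-) EX@3 MEM@4 WB@5
I1 ld r3 <- r5: IF@2 ID@3 stall=0 (-) EX@4 MEM@5 WB@6
I2 sub r2 <- r4,r3: IF@3 ID@4 stall=2 (RAW on I1.r3 (WB@6)) EX@7 MEM@8 WB@9
I3 sub r2 <- r2,r1: IF@4 ID@7 stall=2 (RAW on I2.r2 (WB@9)) EX@10 MEM@11 WB@12
I4 mul r3 <- r4,r4: IF@7 ID@10 stall=0 (-) EX@11 MEM@12 WB@13

Answer: 5 6 9 12 13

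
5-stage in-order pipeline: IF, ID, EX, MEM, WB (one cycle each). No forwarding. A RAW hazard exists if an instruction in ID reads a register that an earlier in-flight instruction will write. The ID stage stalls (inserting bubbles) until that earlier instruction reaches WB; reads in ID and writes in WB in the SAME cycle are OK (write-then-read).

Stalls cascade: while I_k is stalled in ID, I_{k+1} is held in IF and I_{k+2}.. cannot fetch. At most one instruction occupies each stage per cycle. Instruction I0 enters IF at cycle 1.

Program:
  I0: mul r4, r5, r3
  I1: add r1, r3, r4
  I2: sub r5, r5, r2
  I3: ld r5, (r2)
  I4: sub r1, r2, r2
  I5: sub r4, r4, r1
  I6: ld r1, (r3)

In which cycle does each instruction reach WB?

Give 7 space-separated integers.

I0 mul r4 <- r5,r3: IF@1 ID@2 stall=0 (-) EX@3 MEM@4 WB@5
I1 add r1 <- r3,r4: IF@2 ID@3 stall=2 (RAW on I0.r4 (WB@5)) EX@6 MEM@7 WB@8
I2 sub r5 <- r5,r2: IF@3 ID@6 stall=0 (-) EX@7 MEM@8 WB@9
I3 ld r5 <- r2: IF@6 ID@7 stall=0 (-) EX@8 MEM@9 WB@10
I4 sub r1 <- r2,r2: IF@7 ID@8 stall=0 (-) EX@9 MEM@10 WB@11
I5 sub r4 <- r4,r1: IF@8 ID@9 stall=2 (RAW on I4.r1 (WB@11)) EX@12 MEM@13 WB@14
I6 ld r1 <- r3: IF@9 ID@12 stall=0 (-) EX@13 MEM@14 WB@15

Answer: 5 8 9 10 11 14 15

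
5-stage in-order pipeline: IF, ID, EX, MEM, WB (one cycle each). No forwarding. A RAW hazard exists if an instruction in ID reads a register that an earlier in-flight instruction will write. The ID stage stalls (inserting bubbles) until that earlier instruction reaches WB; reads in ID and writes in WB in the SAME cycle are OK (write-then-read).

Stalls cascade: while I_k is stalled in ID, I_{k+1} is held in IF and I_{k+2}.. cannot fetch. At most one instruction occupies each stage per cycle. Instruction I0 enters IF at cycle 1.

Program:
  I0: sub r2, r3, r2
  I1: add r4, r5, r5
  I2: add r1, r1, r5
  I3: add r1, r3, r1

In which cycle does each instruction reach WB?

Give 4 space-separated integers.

Answer: 5 6 7 10

Derivation:
I0 sub r2 <- r3,r2: IF@1 ID@2 stall=0 (-) EX@3 MEM@4 WB@5
I1 add r4 <- r5,r5: IF@2 ID@3 stall=0 (-) EX@4 MEM@5 WB@6
I2 add r1 <- r1,r5: IF@3 ID@4 stall=0 (-) EX@5 MEM@6 WB@7
I3 add r1 <- r3,r1: IF@4 ID@5 stall=2 (RAW on I2.r1 (WB@7)) EX@8 MEM@9 WB@10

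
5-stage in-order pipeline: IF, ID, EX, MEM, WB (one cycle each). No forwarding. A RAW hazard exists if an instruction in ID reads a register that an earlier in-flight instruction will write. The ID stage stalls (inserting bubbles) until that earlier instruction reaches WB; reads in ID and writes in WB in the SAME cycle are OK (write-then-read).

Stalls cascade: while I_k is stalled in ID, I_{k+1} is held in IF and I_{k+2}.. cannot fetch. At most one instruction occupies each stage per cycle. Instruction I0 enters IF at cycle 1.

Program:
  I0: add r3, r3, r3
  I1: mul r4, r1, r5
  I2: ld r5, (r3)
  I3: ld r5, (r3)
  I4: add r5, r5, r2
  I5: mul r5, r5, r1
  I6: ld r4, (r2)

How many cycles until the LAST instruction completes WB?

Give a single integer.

I0 add r3 <- r3,r3: IF@1 ID@2 stall=0 (-) EX@3 MEM@4 WB@5
I1 mul r4 <- r1,r5: IF@2 ID@3 stall=0 (-) EX@4 MEM@5 WB@6
I2 ld r5 <- r3: IF@3 ID@4 stall=1 (RAW on I0.r3 (WB@5)) EX@6 MEM@7 WB@8
I3 ld r5 <- r3: IF@4 ID@6 stall=0 (-) EX@7 MEM@8 WB@9
I4 add r5 <- r5,r2: IF@6 ID@7 stall=2 (RAW on I3.r5 (WB@9)) EX@10 MEM@11 WB@12
I5 mul r5 <- r5,r1: IF@7 ID@10 stall=2 (RAW on I4.r5 (WB@12)) EX@13 MEM@14 WB@15
I6 ld r4 <- r2: IF@10 ID@13 stall=0 (-) EX@14 MEM@15 WB@16

Answer: 16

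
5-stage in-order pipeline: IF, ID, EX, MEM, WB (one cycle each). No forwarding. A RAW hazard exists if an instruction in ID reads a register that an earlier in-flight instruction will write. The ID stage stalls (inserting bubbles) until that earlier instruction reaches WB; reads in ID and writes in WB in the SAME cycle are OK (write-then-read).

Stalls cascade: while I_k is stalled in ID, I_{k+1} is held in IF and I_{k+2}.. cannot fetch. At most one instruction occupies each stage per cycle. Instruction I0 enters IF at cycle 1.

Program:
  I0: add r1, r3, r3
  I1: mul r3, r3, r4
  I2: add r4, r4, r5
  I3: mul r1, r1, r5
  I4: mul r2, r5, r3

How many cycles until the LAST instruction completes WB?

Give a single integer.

Answer: 9

Derivation:
I0 add r1 <- r3,r3: IF@1 ID@2 stall=0 (-) EX@3 MEM@4 WB@5
I1 mul r3 <- r3,r4: IF@2 ID@3 stall=0 (-) EX@4 MEM@5 WB@6
I2 add r4 <- r4,r5: IF@3 ID@4 stall=0 (-) EX@5 MEM@6 WB@7
I3 mul r1 <- r1,r5: IF@4 ID@5 stall=0 (-) EX@6 MEM@7 WB@8
I4 mul r2 <- r5,r3: IF@5 ID@6 stall=0 (-) EX@7 MEM@8 WB@9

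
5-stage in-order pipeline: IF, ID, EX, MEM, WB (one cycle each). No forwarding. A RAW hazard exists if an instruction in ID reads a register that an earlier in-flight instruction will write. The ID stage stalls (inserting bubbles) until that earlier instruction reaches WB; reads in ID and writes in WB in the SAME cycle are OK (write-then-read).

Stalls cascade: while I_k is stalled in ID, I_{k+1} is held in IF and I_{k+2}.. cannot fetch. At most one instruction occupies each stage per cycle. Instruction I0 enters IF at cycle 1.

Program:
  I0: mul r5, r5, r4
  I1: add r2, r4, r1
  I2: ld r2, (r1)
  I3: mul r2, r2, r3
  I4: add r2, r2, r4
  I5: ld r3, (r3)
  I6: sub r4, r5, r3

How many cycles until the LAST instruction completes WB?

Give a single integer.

I0 mul r5 <- r5,r4: IF@1 ID@2 stall=0 (-) EX@3 MEM@4 WB@5
I1 add r2 <- r4,r1: IF@2 ID@3 stall=0 (-) EX@4 MEM@5 WB@6
I2 ld r2 <- r1: IF@3 ID@4 stall=0 (-) EX@5 MEM@6 WB@7
I3 mul r2 <- r2,r3: IF@4 ID@5 stall=2 (RAW on I2.r2 (WB@7)) EX@8 MEM@9 WB@10
I4 add r2 <- r2,r4: IF@5 ID@8 stall=2 (RAW on I3.r2 (WB@10)) EX@11 MEM@12 WB@13
I5 ld r3 <- r3: IF@8 ID@11 stall=0 (-) EX@12 MEM@13 WB@14
I6 sub r4 <- r5,r3: IF@11 ID@12 stall=2 (RAW on I5.r3 (WB@14)) EX@15 MEM@16 WB@17

Answer: 17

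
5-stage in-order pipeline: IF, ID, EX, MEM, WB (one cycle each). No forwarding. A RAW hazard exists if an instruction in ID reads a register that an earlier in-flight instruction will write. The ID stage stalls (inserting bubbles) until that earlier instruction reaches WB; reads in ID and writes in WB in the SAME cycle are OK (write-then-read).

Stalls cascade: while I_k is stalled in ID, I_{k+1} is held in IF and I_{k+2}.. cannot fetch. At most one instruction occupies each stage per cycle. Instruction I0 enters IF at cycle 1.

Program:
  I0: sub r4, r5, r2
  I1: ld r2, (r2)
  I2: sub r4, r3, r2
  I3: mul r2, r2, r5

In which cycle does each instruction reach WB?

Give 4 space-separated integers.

Answer: 5 6 9 10

Derivation:
I0 sub r4 <- r5,r2: IF@1 ID@2 stall=0 (-) EX@3 MEM@4 WB@5
I1 ld r2 <- r2: IF@2 ID@3 stall=0 (-) EX@4 MEM@5 WB@6
I2 sub r4 <- r3,r2: IF@3 ID@4 stall=2 (RAW on I1.r2 (WB@6)) EX@7 MEM@8 WB@9
I3 mul r2 <- r2,r5: IF@4 ID@7 stall=0 (-) EX@8 MEM@9 WB@10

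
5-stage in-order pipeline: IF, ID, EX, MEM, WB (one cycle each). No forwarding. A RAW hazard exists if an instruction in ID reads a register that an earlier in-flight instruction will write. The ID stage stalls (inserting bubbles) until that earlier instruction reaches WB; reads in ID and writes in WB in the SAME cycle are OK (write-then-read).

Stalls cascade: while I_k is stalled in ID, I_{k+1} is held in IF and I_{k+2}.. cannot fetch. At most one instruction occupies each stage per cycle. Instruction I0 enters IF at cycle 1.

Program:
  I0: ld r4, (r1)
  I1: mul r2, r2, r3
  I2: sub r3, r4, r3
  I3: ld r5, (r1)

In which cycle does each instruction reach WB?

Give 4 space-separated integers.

Answer: 5 6 8 9

Derivation:
I0 ld r4 <- r1: IF@1 ID@2 stall=0 (-) EX@3 MEM@4 WB@5
I1 mul r2 <- r2,r3: IF@2 ID@3 stall=0 (-) EX@4 MEM@5 WB@6
I2 sub r3 <- r4,r3: IF@3 ID@4 stall=1 (RAW on I0.r4 (WB@5)) EX@6 MEM@7 WB@8
I3 ld r5 <- r1: IF@4 ID@6 stall=0 (-) EX@7 MEM@8 WB@9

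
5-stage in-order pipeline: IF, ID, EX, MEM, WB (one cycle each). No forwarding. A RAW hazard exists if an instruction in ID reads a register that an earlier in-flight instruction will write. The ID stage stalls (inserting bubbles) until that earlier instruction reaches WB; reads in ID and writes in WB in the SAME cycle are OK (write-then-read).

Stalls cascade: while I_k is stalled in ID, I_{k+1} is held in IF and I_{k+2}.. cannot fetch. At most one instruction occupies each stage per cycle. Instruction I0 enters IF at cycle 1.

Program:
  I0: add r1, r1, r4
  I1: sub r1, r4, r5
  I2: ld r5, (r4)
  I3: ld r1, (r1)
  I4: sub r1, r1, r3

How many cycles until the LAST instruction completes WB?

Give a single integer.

Answer: 12

Derivation:
I0 add r1 <- r1,r4: IF@1 ID@2 stall=0 (-) EX@3 MEM@4 WB@5
I1 sub r1 <- r4,r5: IF@2 ID@3 stall=0 (-) EX@4 MEM@5 WB@6
I2 ld r5 <- r4: IF@3 ID@4 stall=0 (-) EX@5 MEM@6 WB@7
I3 ld r1 <- r1: IF@4 ID@5 stall=1 (RAW on I1.r1 (WB@6)) EX@7 MEM@8 WB@9
I4 sub r1 <- r1,r3: IF@5 ID@7 stall=2 (RAW on I3.r1 (WB@9)) EX@10 MEM@11 WB@12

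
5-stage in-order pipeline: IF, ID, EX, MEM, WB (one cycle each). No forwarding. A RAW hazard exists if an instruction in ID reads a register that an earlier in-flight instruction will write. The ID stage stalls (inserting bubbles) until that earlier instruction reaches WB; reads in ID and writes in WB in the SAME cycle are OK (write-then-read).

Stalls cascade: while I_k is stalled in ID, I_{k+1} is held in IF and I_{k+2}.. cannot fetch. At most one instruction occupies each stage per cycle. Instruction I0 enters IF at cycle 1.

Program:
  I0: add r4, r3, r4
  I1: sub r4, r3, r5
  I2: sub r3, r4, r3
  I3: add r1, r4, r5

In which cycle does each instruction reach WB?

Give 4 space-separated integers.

Answer: 5 6 9 10

Derivation:
I0 add r4 <- r3,r4: IF@1 ID@2 stall=0 (-) EX@3 MEM@4 WB@5
I1 sub r4 <- r3,r5: IF@2 ID@3 stall=0 (-) EX@4 MEM@5 WB@6
I2 sub r3 <- r4,r3: IF@3 ID@4 stall=2 (RAW on I1.r4 (WB@6)) EX@7 MEM@8 WB@9
I3 add r1 <- r4,r5: IF@4 ID@7 stall=0 (-) EX@8 MEM@9 WB@10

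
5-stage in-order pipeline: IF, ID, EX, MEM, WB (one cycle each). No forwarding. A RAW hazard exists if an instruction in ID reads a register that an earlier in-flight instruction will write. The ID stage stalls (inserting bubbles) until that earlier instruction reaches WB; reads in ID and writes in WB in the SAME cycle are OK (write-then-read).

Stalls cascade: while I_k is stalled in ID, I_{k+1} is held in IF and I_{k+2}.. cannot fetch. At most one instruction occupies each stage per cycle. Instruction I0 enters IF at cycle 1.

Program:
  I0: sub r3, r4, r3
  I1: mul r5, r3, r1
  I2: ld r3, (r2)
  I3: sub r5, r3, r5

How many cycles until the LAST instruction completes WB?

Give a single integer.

Answer: 12

Derivation:
I0 sub r3 <- r4,r3: IF@1 ID@2 stall=0 (-) EX@3 MEM@4 WB@5
I1 mul r5 <- r3,r1: IF@2 ID@3 stall=2 (RAW on I0.r3 (WB@5)) EX@6 MEM@7 WB@8
I2 ld r3 <- r2: IF@3 ID@6 stall=0 (-) EX@7 MEM@8 WB@9
I3 sub r5 <- r3,r5: IF@6 ID@7 stall=2 (RAW on I2.r3 (WB@9)) EX@10 MEM@11 WB@12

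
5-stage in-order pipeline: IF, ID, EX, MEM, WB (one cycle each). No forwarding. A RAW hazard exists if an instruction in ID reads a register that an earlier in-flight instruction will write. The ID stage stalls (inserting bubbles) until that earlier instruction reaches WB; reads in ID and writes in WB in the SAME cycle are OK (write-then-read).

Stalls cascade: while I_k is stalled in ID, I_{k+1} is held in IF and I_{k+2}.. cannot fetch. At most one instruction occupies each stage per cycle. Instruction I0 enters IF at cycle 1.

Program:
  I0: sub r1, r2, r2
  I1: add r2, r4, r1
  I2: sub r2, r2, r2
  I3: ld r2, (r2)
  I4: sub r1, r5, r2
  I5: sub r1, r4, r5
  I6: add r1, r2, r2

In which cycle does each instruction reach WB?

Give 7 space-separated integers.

Answer: 5 8 11 14 17 18 19

Derivation:
I0 sub r1 <- r2,r2: IF@1 ID@2 stall=0 (-) EX@3 MEM@4 WB@5
I1 add r2 <- r4,r1: IF@2 ID@3 stall=2 (RAW on I0.r1 (WB@5)) EX@6 MEM@7 WB@8
I2 sub r2 <- r2,r2: IF@3 ID@6 stall=2 (RAW on I1.r2 (WB@8)) EX@9 MEM@10 WB@11
I3 ld r2 <- r2: IF@6 ID@9 stall=2 (RAW on I2.r2 (WB@11)) EX@12 MEM@13 WB@14
I4 sub r1 <- r5,r2: IF@9 ID@12 stall=2 (RAW on I3.r2 (WB@14)) EX@15 MEM@16 WB@17
I5 sub r1 <- r4,r5: IF@12 ID@15 stall=0 (-) EX@16 MEM@17 WB@18
I6 add r1 <- r2,r2: IF@15 ID@16 stall=0 (-) EX@17 MEM@18 WB@19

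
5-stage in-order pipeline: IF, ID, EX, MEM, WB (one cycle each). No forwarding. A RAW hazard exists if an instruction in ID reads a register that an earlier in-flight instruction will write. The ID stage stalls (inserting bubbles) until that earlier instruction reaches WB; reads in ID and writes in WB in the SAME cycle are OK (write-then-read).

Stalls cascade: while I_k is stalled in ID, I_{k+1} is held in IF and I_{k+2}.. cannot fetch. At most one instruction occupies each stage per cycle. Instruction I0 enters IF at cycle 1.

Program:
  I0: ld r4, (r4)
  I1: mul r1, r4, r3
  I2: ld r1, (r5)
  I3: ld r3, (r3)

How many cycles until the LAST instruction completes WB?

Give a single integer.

Answer: 10

Derivation:
I0 ld r4 <- r4: IF@1 ID@2 stall=0 (-) EX@3 MEM@4 WB@5
I1 mul r1 <- r4,r3: IF@2 ID@3 stall=2 (RAW on I0.r4 (WB@5)) EX@6 MEM@7 WB@8
I2 ld r1 <- r5: IF@3 ID@6 stall=0 (-) EX@7 MEM@8 WB@9
I3 ld r3 <- r3: IF@6 ID@7 stall=0 (-) EX@8 MEM@9 WB@10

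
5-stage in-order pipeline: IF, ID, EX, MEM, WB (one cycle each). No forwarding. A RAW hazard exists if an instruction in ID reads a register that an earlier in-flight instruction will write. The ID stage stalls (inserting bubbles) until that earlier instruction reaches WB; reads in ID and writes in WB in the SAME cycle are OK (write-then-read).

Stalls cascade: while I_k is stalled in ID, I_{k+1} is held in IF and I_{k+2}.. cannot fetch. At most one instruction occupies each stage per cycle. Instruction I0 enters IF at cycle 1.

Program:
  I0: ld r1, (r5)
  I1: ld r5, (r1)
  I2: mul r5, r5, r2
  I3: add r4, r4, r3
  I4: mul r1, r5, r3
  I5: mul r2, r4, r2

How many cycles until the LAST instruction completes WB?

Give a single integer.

I0 ld r1 <- r5: IF@1 ID@2 stall=0 (-) EX@3 MEM@4 WB@5
I1 ld r5 <- r1: IF@2 ID@3 stall=2 (RAW on I0.r1 (WB@5)) EX@6 MEM@7 WB@8
I2 mul r5 <- r5,r2: IF@3 ID@6 stall=2 (RAW on I1.r5 (WB@8)) EX@9 MEM@10 WB@11
I3 add r4 <- r4,r3: IF@6 ID@9 stall=0 (-) EX@10 MEM@11 WB@12
I4 mul r1 <- r5,r3: IF@9 ID@10 stall=1 (RAW on I2.r5 (WB@11)) EX@12 MEM@13 WB@14
I5 mul r2 <- r4,r2: IF@10 ID@12 stall=0 (-) EX@13 MEM@14 WB@15

Answer: 15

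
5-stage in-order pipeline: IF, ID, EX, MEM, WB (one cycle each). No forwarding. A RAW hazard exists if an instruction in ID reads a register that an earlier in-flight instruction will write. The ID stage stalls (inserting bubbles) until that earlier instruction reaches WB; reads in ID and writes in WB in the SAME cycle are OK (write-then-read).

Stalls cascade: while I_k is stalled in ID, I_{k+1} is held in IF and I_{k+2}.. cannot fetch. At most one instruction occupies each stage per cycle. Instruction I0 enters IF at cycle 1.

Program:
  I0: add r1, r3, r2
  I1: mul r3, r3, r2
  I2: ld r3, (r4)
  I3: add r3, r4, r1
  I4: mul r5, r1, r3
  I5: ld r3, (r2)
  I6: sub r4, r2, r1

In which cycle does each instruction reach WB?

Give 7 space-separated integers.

I0 add r1 <- r3,r2: IF@1 ID@2 stall=0 (-) EX@3 MEM@4 WB@5
I1 mul r3 <- r3,r2: IF@2 ID@3 stall=0 (-) EX@4 MEM@5 WB@6
I2 ld r3 <- r4: IF@3 ID@4 stall=0 (-) EX@5 MEM@6 WB@7
I3 add r3 <- r4,r1: IF@4 ID@5 stall=0 (-) EX@6 MEM@7 WB@8
I4 mul r5 <- r1,r3: IF@5 ID@6 stall=2 (RAW on I3.r3 (WB@8)) EX@9 MEM@10 WB@11
I5 ld r3 <- r2: IF@6 ID@9 stall=0 (-) EX@10 MEM@11 WB@12
I6 sub r4 <- r2,r1: IF@9 ID@10 stall=0 (-) EX@11 MEM@12 WB@13

Answer: 5 6 7 8 11 12 13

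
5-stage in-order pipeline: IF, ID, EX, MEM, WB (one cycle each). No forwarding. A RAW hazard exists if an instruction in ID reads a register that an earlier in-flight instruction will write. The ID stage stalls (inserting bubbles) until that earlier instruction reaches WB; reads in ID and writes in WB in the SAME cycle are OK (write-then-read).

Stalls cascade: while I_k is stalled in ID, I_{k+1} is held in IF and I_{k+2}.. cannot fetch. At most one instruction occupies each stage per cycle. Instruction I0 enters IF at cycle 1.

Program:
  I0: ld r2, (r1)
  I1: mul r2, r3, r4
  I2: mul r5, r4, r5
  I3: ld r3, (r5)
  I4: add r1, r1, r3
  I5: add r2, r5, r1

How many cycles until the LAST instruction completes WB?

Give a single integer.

I0 ld r2 <- r1: IF@1 ID@2 stall=0 (-) EX@3 MEM@4 WB@5
I1 mul r2 <- r3,r4: IF@2 ID@3 stall=0 (-) EX@4 MEM@5 WB@6
I2 mul r5 <- r4,r5: IF@3 ID@4 stall=0 (-) EX@5 MEM@6 WB@7
I3 ld r3 <- r5: IF@4 ID@5 stall=2 (RAW on I2.r5 (WB@7)) EX@8 MEM@9 WB@10
I4 add r1 <- r1,r3: IF@5 ID@8 stall=2 (RAW on I3.r3 (WB@10)) EX@11 MEM@12 WB@13
I5 add r2 <- r5,r1: IF@8 ID@11 stall=2 (RAW on I4.r1 (WB@13)) EX@14 MEM@15 WB@16

Answer: 16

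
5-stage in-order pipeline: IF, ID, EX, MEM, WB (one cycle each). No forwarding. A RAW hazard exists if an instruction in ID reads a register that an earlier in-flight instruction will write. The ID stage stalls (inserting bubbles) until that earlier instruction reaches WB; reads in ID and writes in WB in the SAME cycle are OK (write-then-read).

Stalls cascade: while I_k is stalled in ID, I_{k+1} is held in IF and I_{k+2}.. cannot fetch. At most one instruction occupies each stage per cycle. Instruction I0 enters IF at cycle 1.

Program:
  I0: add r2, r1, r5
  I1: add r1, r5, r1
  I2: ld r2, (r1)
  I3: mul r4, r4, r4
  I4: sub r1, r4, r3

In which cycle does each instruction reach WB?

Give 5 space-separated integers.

I0 add r2 <- r1,r5: IF@1 ID@2 stall=0 (-) EX@3 MEM@4 WB@5
I1 add r1 <- r5,r1: IF@2 ID@3 stall=0 (-) EX@4 MEM@5 WB@6
I2 ld r2 <- r1: IF@3 ID@4 stall=2 (RAW on I1.r1 (WB@6)) EX@7 MEM@8 WB@9
I3 mul r4 <- r4,r4: IF@4 ID@7 stall=0 (-) EX@8 MEM@9 WB@10
I4 sub r1 <- r4,r3: IF@7 ID@8 stall=2 (RAW on I3.r4 (WB@10)) EX@11 MEM@12 WB@13

Answer: 5 6 9 10 13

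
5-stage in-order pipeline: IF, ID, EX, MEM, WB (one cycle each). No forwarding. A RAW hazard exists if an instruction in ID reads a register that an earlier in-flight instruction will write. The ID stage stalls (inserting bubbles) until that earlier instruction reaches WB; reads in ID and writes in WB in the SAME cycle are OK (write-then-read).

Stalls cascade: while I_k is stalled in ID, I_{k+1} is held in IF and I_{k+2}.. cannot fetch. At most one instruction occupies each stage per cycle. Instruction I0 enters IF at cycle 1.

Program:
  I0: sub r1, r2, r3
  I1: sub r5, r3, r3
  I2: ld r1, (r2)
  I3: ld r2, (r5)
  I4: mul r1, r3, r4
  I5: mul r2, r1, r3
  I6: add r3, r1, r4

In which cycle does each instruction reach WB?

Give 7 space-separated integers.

Answer: 5 6 7 9 10 13 14

Derivation:
I0 sub r1 <- r2,r3: IF@1 ID@2 stall=0 (-) EX@3 MEM@4 WB@5
I1 sub r5 <- r3,r3: IF@2 ID@3 stall=0 (-) EX@4 MEM@5 WB@6
I2 ld r1 <- r2: IF@3 ID@4 stall=0 (-) EX@5 MEM@6 WB@7
I3 ld r2 <- r5: IF@4 ID@5 stall=1 (RAW on I1.r5 (WB@6)) EX@7 MEM@8 WB@9
I4 mul r1 <- r3,r4: IF@5 ID@7 stall=0 (-) EX@8 MEM@9 WB@10
I5 mul r2 <- r1,r3: IF@7 ID@8 stall=2 (RAW on I4.r1 (WB@10)) EX@11 MEM@12 WB@13
I6 add r3 <- r1,r4: IF@8 ID@11 stall=0 (-) EX@12 MEM@13 WB@14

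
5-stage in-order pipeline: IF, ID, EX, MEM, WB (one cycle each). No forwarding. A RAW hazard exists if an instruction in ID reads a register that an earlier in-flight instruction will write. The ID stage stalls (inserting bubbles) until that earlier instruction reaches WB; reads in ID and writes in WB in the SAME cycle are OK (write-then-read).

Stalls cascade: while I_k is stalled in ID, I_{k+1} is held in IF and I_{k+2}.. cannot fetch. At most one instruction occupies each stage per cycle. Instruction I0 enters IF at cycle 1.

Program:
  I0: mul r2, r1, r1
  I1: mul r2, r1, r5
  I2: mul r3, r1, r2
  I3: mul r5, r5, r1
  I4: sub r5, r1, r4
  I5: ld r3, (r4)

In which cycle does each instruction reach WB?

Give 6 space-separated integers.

Answer: 5 6 9 10 11 12

Derivation:
I0 mul r2 <- r1,r1: IF@1 ID@2 stall=0 (-) EX@3 MEM@4 WB@5
I1 mul r2 <- r1,r5: IF@2 ID@3 stall=0 (-) EX@4 MEM@5 WB@6
I2 mul r3 <- r1,r2: IF@3 ID@4 stall=2 (RAW on I1.r2 (WB@6)) EX@7 MEM@8 WB@9
I3 mul r5 <- r5,r1: IF@4 ID@7 stall=0 (-) EX@8 MEM@9 WB@10
I4 sub r5 <- r1,r4: IF@7 ID@8 stall=0 (-) EX@9 MEM@10 WB@11
I5 ld r3 <- r4: IF@8 ID@9 stall=0 (-) EX@10 MEM@11 WB@12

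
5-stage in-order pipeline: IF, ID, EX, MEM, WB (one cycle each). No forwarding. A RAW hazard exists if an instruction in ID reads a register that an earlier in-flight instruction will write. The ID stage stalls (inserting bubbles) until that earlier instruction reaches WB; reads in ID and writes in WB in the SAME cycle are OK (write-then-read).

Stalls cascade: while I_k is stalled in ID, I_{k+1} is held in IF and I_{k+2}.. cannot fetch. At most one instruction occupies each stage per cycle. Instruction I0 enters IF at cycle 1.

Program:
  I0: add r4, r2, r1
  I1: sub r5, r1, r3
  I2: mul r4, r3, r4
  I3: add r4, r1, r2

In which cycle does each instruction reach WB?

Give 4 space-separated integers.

Answer: 5 6 8 9

Derivation:
I0 add r4 <- r2,r1: IF@1 ID@2 stall=0 (-) EX@3 MEM@4 WB@5
I1 sub r5 <- r1,r3: IF@2 ID@3 stall=0 (-) EX@4 MEM@5 WB@6
I2 mul r4 <- r3,r4: IF@3 ID@4 stall=1 (RAW on I0.r4 (WB@5)) EX@6 MEM@7 WB@8
I3 add r4 <- r1,r2: IF@4 ID@6 stall=0 (-) EX@7 MEM@8 WB@9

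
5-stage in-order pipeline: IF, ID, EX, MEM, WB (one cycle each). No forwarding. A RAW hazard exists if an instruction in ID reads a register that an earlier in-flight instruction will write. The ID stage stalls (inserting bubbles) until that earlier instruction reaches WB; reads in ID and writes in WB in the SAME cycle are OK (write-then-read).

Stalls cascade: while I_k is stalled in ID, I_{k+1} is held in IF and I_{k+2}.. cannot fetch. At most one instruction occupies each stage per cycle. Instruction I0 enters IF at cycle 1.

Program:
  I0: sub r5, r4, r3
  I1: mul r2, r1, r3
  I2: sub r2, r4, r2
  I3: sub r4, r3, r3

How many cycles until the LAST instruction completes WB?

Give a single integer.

I0 sub r5 <- r4,r3: IF@1 ID@2 stall=0 (-) EX@3 MEM@4 WB@5
I1 mul r2 <- r1,r3: IF@2 ID@3 stall=0 (-) EX@4 MEM@5 WB@6
I2 sub r2 <- r4,r2: IF@3 ID@4 stall=2 (RAW on I1.r2 (WB@6)) EX@7 MEM@8 WB@9
I3 sub r4 <- r3,r3: IF@4 ID@7 stall=0 (-) EX@8 MEM@9 WB@10

Answer: 10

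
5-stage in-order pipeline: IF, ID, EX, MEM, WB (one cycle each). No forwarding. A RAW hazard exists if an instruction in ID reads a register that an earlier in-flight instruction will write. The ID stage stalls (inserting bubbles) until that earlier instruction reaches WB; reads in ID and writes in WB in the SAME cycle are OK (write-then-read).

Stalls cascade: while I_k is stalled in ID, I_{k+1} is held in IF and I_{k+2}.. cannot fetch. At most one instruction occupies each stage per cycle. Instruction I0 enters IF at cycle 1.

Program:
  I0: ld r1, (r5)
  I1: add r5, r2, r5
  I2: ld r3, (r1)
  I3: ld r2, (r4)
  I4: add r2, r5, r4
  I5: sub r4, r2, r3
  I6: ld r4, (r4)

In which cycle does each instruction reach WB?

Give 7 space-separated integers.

Answer: 5 6 8 9 10 13 16

Derivation:
I0 ld r1 <- r5: IF@1 ID@2 stall=0 (-) EX@3 MEM@4 WB@5
I1 add r5 <- r2,r5: IF@2 ID@3 stall=0 (-) EX@4 MEM@5 WB@6
I2 ld r3 <- r1: IF@3 ID@4 stall=1 (RAW on I0.r1 (WB@5)) EX@6 MEM@7 WB@8
I3 ld r2 <- r4: IF@4 ID@6 stall=0 (-) EX@7 MEM@8 WB@9
I4 add r2 <- r5,r4: IF@6 ID@7 stall=0 (-) EX@8 MEM@9 WB@10
I5 sub r4 <- r2,r3: IF@7 ID@8 stall=2 (RAW on I4.r2 (WB@10)) EX@11 MEM@12 WB@13
I6 ld r4 <- r4: IF@8 ID@11 stall=2 (RAW on I5.r4 (WB@13)) EX@14 MEM@15 WB@16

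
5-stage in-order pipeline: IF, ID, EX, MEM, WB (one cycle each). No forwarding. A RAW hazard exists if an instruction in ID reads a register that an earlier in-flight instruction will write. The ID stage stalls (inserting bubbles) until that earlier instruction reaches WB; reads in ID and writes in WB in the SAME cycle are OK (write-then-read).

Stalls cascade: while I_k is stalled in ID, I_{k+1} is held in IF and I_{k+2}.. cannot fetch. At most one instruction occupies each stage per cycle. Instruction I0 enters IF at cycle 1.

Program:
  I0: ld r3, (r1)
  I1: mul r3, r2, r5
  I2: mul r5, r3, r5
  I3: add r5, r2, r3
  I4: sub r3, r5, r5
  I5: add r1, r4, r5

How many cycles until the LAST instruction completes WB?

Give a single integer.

I0 ld r3 <- r1: IF@1 ID@2 stall=0 (-) EX@3 MEM@4 WB@5
I1 mul r3 <- r2,r5: IF@2 ID@3 stall=0 (-) EX@4 MEM@5 WB@6
I2 mul r5 <- r3,r5: IF@3 ID@4 stall=2 (RAW on I1.r3 (WB@6)) EX@7 MEM@8 WB@9
I3 add r5 <- r2,r3: IF@4 ID@7 stall=0 (-) EX@8 MEM@9 WB@10
I4 sub r3 <- r5,r5: IF@7 ID@8 stall=2 (RAW on I3.r5 (WB@10)) EX@11 MEM@12 WB@13
I5 add r1 <- r4,r5: IF@8 ID@11 stall=0 (-) EX@12 MEM@13 WB@14

Answer: 14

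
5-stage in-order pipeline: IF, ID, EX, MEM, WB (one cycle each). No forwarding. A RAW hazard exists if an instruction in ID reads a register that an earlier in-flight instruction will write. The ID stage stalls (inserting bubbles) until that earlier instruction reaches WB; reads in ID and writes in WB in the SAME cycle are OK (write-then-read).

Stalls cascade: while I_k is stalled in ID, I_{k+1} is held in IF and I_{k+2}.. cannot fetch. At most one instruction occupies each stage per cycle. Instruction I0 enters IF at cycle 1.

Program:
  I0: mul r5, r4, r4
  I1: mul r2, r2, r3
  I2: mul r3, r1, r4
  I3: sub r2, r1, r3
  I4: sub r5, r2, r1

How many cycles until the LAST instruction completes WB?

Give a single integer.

Answer: 13

Derivation:
I0 mul r5 <- r4,r4: IF@1 ID@2 stall=0 (-) EX@3 MEM@4 WB@5
I1 mul r2 <- r2,r3: IF@2 ID@3 stall=0 (-) EX@4 MEM@5 WB@6
I2 mul r3 <- r1,r4: IF@3 ID@4 stall=0 (-) EX@5 MEM@6 WB@7
I3 sub r2 <- r1,r3: IF@4 ID@5 stall=2 (RAW on I2.r3 (WB@7)) EX@8 MEM@9 WB@10
I4 sub r5 <- r2,r1: IF@5 ID@8 stall=2 (RAW on I3.r2 (WB@10)) EX@11 MEM@12 WB@13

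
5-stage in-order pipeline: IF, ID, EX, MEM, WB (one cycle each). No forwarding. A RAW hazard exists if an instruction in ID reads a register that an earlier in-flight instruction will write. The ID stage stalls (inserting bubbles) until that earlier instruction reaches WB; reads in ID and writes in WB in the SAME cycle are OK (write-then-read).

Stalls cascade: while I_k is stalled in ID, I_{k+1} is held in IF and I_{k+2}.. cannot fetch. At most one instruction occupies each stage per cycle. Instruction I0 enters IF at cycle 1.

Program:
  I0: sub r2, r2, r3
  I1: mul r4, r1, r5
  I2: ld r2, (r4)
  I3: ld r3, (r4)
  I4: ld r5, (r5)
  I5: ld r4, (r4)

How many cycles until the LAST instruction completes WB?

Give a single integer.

I0 sub r2 <- r2,r3: IF@1 ID@2 stall=0 (-) EX@3 MEM@4 WB@5
I1 mul r4 <- r1,r5: IF@2 ID@3 stall=0 (-) EX@4 MEM@5 WB@6
I2 ld r2 <- r4: IF@3 ID@4 stall=2 (RAW on I1.r4 (WB@6)) EX@7 MEM@8 WB@9
I3 ld r3 <- r4: IF@4 ID@7 stall=0 (-) EX@8 MEM@9 WB@10
I4 ld r5 <- r5: IF@7 ID@8 stall=0 (-) EX@9 MEM@10 WB@11
I5 ld r4 <- r4: IF@8 ID@9 stall=0 (-) EX@10 MEM@11 WB@12

Answer: 12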